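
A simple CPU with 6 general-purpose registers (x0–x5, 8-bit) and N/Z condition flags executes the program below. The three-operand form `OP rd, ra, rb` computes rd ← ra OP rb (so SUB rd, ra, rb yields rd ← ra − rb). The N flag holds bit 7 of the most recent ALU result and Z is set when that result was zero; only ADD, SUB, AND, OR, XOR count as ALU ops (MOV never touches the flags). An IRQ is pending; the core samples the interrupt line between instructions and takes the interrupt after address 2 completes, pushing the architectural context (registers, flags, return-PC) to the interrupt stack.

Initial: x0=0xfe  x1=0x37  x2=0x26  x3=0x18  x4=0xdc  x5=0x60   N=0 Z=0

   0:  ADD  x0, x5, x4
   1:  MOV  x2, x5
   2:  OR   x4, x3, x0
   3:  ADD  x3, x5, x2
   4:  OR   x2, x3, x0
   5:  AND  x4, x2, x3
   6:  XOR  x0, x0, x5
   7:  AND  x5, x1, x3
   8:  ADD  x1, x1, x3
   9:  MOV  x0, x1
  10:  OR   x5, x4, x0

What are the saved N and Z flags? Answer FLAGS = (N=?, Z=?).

FLAGS = (N=0, Z=0)

after  0: x0=0x3c x1=0x37 x2=0x26 x3=0x18 x4=0xdc x5=0x60  N=0 Z=0
after  1: x0=0x3c x1=0x37 x2=0x60 x3=0x18 x4=0xdc x5=0x60  N=0 Z=0
after  2: x0=0x3c x1=0x37 x2=0x60 x3=0x18 x4=0x3c x5=0x60  N=0 Z=0
-- IRQ taken; context saved, return-PC = 3 --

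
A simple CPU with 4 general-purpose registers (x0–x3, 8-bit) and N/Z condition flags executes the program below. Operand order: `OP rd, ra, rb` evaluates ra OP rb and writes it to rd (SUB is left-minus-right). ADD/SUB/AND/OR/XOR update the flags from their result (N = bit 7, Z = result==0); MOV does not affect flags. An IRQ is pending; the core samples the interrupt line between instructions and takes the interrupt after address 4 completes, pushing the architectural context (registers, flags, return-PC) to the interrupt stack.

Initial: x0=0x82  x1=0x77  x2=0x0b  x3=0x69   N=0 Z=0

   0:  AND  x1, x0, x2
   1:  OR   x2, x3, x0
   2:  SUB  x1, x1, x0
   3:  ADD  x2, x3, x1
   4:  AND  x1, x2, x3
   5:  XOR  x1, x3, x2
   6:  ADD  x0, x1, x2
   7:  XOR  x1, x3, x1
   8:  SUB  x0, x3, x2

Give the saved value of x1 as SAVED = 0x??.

SAVED = 0x69

after  0: x0=0x82 x1=0x02 x2=0x0b x3=0x69  N=0 Z=0
after  1: x0=0x82 x1=0x02 x2=0xeb x3=0x69  N=1 Z=0
after  2: x0=0x82 x1=0x80 x2=0xeb x3=0x69  N=1 Z=0
after  3: x0=0x82 x1=0x80 x2=0xe9 x3=0x69  N=1 Z=0
after  4: x0=0x82 x1=0x69 x2=0xe9 x3=0x69  N=0 Z=0
-- IRQ taken; context saved, return-PC = 5 --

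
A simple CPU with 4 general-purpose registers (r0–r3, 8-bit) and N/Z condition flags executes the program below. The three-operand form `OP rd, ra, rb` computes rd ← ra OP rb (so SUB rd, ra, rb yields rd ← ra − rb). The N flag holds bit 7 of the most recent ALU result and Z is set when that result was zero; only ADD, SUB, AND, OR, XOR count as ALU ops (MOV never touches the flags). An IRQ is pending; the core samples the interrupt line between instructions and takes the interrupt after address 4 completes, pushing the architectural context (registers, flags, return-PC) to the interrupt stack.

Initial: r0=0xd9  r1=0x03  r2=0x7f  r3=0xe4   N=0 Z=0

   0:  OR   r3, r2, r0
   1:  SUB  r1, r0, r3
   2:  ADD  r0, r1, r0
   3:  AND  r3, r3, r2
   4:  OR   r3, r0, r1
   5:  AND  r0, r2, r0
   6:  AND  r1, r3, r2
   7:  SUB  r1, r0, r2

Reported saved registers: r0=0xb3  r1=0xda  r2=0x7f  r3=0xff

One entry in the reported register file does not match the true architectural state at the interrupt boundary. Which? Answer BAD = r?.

after  0: r0=0xd9 r1=0x03 r2=0x7f r3=0xff  N=1 Z=0
after  1: r0=0xd9 r1=0xda r2=0x7f r3=0xff  N=1 Z=0
after  2: r0=0xb3 r1=0xda r2=0x7f r3=0xff  N=1 Z=0
after  3: r0=0xb3 r1=0xda r2=0x7f r3=0x7f  N=0 Z=0
after  4: r0=0xb3 r1=0xda r2=0x7f r3=0xfb  N=1 Z=0
-- IRQ taken; context saved, return-PC = 5 --
mismatch: r3: reported 0xff vs actual 0xfb

BAD = r3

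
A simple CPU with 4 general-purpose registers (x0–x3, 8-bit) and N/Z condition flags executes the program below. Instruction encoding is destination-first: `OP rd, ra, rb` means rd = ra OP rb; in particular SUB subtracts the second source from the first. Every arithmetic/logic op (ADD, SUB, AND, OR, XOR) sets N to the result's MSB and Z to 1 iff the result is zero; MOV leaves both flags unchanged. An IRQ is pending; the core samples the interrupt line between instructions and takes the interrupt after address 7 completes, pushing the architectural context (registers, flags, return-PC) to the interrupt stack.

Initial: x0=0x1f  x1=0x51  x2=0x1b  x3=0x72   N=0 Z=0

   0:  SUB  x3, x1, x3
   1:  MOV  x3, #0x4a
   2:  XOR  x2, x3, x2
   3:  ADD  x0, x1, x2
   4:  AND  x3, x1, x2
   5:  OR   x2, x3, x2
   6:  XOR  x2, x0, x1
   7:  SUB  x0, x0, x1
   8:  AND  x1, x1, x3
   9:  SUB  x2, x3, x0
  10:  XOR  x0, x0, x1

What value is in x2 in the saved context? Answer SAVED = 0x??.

after  0: x0=0x1f x1=0x51 x2=0x1b x3=0xdf  N=1 Z=0
after  1: x0=0x1f x1=0x51 x2=0x1b x3=0x4a  N=1 Z=0
after  2: x0=0x1f x1=0x51 x2=0x51 x3=0x4a  N=0 Z=0
after  3: x0=0xa2 x1=0x51 x2=0x51 x3=0x4a  N=1 Z=0
after  4: x0=0xa2 x1=0x51 x2=0x51 x3=0x51  N=0 Z=0
after  5: x0=0xa2 x1=0x51 x2=0x51 x3=0x51  N=0 Z=0
after  6: x0=0xa2 x1=0x51 x2=0xf3 x3=0x51  N=1 Z=0
after  7: x0=0x51 x1=0x51 x2=0xf3 x3=0x51  N=0 Z=0
-- IRQ taken; context saved, return-PC = 8 --

SAVED = 0xf3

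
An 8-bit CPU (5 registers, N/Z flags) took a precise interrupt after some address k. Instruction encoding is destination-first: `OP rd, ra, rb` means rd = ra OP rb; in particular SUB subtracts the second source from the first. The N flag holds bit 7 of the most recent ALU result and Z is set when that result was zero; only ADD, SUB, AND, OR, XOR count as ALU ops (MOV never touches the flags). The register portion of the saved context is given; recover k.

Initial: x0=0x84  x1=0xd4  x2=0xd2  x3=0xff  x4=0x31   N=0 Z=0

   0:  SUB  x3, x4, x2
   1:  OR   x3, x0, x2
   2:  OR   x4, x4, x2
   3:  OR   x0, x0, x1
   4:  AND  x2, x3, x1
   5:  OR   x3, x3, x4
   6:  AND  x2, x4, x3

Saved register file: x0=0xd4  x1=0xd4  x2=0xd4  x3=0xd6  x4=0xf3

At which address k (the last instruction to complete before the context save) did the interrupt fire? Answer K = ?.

after  0: x0=0x84 x1=0xd4 x2=0xd2 x3=0x5f x4=0x31  N=0 Z=0
after  1: x0=0x84 x1=0xd4 x2=0xd2 x3=0xd6 x4=0x31  N=1 Z=0
after  2: x0=0x84 x1=0xd4 x2=0xd2 x3=0xd6 x4=0xf3  N=1 Z=0
after  3: x0=0xd4 x1=0xd4 x2=0xd2 x3=0xd6 x4=0xf3  N=1 Z=0
after  4: x0=0xd4 x1=0xd4 x2=0xd4 x3=0xd6 x4=0xf3  N=1 Z=0
-- IRQ taken; context saved, return-PC = 5 --

K = 4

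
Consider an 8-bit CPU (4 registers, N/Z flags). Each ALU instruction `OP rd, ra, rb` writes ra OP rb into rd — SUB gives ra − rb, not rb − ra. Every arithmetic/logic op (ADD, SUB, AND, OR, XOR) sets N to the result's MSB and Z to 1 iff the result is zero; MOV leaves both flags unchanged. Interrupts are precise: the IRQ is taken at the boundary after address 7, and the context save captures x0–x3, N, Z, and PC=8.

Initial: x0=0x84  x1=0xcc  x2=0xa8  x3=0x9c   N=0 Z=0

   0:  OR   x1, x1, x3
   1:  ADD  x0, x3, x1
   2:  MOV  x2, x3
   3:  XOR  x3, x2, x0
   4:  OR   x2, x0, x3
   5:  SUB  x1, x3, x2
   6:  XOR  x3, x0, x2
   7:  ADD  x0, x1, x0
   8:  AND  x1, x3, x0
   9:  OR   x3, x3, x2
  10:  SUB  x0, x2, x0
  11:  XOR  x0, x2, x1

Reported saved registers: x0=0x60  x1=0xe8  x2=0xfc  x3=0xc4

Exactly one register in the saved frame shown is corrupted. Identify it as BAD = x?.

BAD = x3

after  0: x0=0x84 x1=0xdc x2=0xa8 x3=0x9c  N=1 Z=0
after  1: x0=0x78 x1=0xdc x2=0xa8 x3=0x9c  N=0 Z=0
after  2: x0=0x78 x1=0xdc x2=0x9c x3=0x9c  N=0 Z=0
after  3: x0=0x78 x1=0xdc x2=0x9c x3=0xe4  N=1 Z=0
after  4: x0=0x78 x1=0xdc x2=0xfc x3=0xe4  N=1 Z=0
after  5: x0=0x78 x1=0xe8 x2=0xfc x3=0xe4  N=1 Z=0
after  6: x0=0x78 x1=0xe8 x2=0xfc x3=0x84  N=1 Z=0
after  7: x0=0x60 x1=0xe8 x2=0xfc x3=0x84  N=0 Z=0
-- IRQ taken; context saved, return-PC = 8 --
mismatch: x3: reported 0xc4 vs actual 0x84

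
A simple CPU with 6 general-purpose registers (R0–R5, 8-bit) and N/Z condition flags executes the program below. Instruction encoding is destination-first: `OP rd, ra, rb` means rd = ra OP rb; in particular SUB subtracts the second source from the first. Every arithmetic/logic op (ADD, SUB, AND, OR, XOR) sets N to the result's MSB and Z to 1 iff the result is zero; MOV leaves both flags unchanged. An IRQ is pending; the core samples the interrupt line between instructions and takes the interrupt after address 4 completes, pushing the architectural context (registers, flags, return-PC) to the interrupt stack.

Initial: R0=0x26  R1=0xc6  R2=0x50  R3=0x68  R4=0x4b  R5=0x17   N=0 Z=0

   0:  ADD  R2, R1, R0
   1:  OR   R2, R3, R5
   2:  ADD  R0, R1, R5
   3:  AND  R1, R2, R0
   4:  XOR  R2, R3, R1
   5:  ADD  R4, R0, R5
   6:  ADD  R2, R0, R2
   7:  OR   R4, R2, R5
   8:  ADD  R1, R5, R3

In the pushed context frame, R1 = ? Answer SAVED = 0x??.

after  0: R0=0x26 R1=0xc6 R2=0xec R3=0x68 R4=0x4b R5=0x17  N=1 Z=0
after  1: R0=0x26 R1=0xc6 R2=0x7f R3=0x68 R4=0x4b R5=0x17  N=0 Z=0
after  2: R0=0xdd R1=0xc6 R2=0x7f R3=0x68 R4=0x4b R5=0x17  N=1 Z=0
after  3: R0=0xdd R1=0x5d R2=0x7f R3=0x68 R4=0x4b R5=0x17  N=0 Z=0
after  4: R0=0xdd R1=0x5d R2=0x35 R3=0x68 R4=0x4b R5=0x17  N=0 Z=0
-- IRQ taken; context saved, return-PC = 5 --

SAVED = 0x5d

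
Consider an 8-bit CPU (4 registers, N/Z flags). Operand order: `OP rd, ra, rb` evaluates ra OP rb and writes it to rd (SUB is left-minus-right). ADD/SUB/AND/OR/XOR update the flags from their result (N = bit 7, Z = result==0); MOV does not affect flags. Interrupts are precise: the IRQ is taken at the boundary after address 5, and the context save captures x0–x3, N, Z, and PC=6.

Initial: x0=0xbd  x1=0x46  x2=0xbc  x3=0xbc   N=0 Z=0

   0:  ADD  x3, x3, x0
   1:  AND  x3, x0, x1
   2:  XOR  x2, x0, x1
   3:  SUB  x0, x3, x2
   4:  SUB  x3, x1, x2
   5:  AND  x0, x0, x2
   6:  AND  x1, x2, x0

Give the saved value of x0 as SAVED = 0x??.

SAVED = 0x09

after  0: x0=0xbd x1=0x46 x2=0xbc x3=0x79  N=0 Z=0
after  1: x0=0xbd x1=0x46 x2=0xbc x3=0x04  N=0 Z=0
after  2: x0=0xbd x1=0x46 x2=0xfb x3=0x04  N=1 Z=0
after  3: x0=0x09 x1=0x46 x2=0xfb x3=0x04  N=0 Z=0
after  4: x0=0x09 x1=0x46 x2=0xfb x3=0x4b  N=0 Z=0
after  5: x0=0x09 x1=0x46 x2=0xfb x3=0x4b  N=0 Z=0
-- IRQ taken; context saved, return-PC = 6 --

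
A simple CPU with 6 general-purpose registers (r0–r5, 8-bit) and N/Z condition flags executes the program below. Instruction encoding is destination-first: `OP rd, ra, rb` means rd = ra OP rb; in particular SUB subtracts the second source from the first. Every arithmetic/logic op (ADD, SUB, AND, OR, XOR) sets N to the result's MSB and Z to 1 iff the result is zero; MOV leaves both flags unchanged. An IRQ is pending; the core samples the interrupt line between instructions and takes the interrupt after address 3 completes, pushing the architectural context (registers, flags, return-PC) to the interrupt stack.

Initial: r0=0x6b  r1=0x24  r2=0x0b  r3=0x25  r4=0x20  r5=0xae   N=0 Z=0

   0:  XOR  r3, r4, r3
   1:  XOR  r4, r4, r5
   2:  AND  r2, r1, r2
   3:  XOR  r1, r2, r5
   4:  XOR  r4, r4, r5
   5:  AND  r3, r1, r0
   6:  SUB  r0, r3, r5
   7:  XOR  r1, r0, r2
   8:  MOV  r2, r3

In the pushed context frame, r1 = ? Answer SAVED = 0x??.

SAVED = 0xae

after  0: r0=0x6b r1=0x24 r2=0x0b r3=0x05 r4=0x20 r5=0xae  N=0 Z=0
after  1: r0=0x6b r1=0x24 r2=0x0b r3=0x05 r4=0x8e r5=0xae  N=1 Z=0
after  2: r0=0x6b r1=0x24 r2=0x00 r3=0x05 r4=0x8e r5=0xae  N=0 Z=1
after  3: r0=0x6b r1=0xae r2=0x00 r3=0x05 r4=0x8e r5=0xae  N=1 Z=0
-- IRQ taken; context saved, return-PC = 4 --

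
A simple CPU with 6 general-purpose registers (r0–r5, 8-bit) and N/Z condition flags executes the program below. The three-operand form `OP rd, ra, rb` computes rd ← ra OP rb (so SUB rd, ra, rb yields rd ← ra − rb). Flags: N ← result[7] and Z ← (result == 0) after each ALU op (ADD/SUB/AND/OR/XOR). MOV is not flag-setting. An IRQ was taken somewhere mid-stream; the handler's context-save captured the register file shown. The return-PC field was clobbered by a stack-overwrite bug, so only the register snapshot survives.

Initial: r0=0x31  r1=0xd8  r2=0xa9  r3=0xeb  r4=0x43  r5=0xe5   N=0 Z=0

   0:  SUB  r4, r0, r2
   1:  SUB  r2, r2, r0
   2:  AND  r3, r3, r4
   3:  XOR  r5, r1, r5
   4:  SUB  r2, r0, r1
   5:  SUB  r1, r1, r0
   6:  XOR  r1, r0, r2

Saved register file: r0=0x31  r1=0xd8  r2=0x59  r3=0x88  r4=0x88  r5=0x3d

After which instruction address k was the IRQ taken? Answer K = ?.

after  0: r0=0x31 r1=0xd8 r2=0xa9 r3=0xeb r4=0x88 r5=0xe5  N=1 Z=0
after  1: r0=0x31 r1=0xd8 r2=0x78 r3=0xeb r4=0x88 r5=0xe5  N=0 Z=0
after  2: r0=0x31 r1=0xd8 r2=0x78 r3=0x88 r4=0x88 r5=0xe5  N=1 Z=0
after  3: r0=0x31 r1=0xd8 r2=0x78 r3=0x88 r4=0x88 r5=0x3d  N=0 Z=0
after  4: r0=0x31 r1=0xd8 r2=0x59 r3=0x88 r4=0x88 r5=0x3d  N=0 Z=0
-- IRQ taken; context saved, return-PC = 5 --

K = 4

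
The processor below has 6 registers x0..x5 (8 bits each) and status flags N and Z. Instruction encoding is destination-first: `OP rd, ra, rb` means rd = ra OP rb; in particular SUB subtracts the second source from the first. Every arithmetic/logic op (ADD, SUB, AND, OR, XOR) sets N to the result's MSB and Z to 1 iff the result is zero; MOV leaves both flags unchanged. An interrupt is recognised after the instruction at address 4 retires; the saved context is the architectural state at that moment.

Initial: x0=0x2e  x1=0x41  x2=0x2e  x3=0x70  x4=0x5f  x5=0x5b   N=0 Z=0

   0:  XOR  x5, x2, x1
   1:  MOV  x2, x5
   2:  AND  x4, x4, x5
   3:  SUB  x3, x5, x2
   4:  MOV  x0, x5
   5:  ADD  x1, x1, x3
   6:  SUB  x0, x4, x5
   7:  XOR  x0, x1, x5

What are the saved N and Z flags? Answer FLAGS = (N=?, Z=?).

after  0: x0=0x2e x1=0x41 x2=0x2e x3=0x70 x4=0x5f x5=0x6f  N=0 Z=0
after  1: x0=0x2e x1=0x41 x2=0x6f x3=0x70 x4=0x5f x5=0x6f  N=0 Z=0
after  2: x0=0x2e x1=0x41 x2=0x6f x3=0x70 x4=0x4f x5=0x6f  N=0 Z=0
after  3: x0=0x2e x1=0x41 x2=0x6f x3=0x00 x4=0x4f x5=0x6f  N=0 Z=1
after  4: x0=0x6f x1=0x41 x2=0x6f x3=0x00 x4=0x4f x5=0x6f  N=0 Z=1
-- IRQ taken; context saved, return-PC = 5 --

FLAGS = (N=0, Z=1)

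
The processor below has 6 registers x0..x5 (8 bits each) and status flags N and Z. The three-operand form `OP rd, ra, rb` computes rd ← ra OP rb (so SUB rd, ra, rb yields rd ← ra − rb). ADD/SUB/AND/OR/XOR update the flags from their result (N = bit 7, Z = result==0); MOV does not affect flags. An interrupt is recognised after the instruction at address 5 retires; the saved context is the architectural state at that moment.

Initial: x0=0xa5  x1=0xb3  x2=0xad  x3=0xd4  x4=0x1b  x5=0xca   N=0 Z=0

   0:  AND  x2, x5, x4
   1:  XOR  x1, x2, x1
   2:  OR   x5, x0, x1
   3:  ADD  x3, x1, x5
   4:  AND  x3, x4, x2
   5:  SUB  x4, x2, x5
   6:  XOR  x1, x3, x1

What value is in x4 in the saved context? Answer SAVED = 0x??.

SAVED = 0x4d

after  0: x0=0xa5 x1=0xb3 x2=0x0a x3=0xd4 x4=0x1b x5=0xca  N=0 Z=0
after  1: x0=0xa5 x1=0xb9 x2=0x0a x3=0xd4 x4=0x1b x5=0xca  N=1 Z=0
after  2: x0=0xa5 x1=0xb9 x2=0x0a x3=0xd4 x4=0x1b x5=0xbd  N=1 Z=0
after  3: x0=0xa5 x1=0xb9 x2=0x0a x3=0x76 x4=0x1b x5=0xbd  N=0 Z=0
after  4: x0=0xa5 x1=0xb9 x2=0x0a x3=0x0a x4=0x1b x5=0xbd  N=0 Z=0
after  5: x0=0xa5 x1=0xb9 x2=0x0a x3=0x0a x4=0x4d x5=0xbd  N=0 Z=0
-- IRQ taken; context saved, return-PC = 6 --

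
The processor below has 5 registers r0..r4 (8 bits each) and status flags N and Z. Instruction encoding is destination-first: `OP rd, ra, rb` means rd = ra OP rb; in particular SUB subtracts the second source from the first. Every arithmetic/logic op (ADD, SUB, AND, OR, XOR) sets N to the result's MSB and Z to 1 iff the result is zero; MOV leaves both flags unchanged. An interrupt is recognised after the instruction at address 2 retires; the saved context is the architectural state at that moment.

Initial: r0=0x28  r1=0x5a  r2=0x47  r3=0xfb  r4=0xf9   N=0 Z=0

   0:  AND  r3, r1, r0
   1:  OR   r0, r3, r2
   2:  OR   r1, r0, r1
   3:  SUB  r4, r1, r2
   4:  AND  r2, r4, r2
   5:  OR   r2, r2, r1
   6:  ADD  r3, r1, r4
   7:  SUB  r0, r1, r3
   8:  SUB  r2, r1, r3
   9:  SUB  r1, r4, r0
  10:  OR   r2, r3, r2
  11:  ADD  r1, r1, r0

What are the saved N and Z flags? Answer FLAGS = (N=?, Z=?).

after  0: r0=0x28 r1=0x5a r2=0x47 r3=0x08 r4=0xf9  N=0 Z=0
after  1: r0=0x4f r1=0x5a r2=0x47 r3=0x08 r4=0xf9  N=0 Z=0
after  2: r0=0x4f r1=0x5f r2=0x47 r3=0x08 r4=0xf9  N=0 Z=0
-- IRQ taken; context saved, return-PC = 3 --

FLAGS = (N=0, Z=0)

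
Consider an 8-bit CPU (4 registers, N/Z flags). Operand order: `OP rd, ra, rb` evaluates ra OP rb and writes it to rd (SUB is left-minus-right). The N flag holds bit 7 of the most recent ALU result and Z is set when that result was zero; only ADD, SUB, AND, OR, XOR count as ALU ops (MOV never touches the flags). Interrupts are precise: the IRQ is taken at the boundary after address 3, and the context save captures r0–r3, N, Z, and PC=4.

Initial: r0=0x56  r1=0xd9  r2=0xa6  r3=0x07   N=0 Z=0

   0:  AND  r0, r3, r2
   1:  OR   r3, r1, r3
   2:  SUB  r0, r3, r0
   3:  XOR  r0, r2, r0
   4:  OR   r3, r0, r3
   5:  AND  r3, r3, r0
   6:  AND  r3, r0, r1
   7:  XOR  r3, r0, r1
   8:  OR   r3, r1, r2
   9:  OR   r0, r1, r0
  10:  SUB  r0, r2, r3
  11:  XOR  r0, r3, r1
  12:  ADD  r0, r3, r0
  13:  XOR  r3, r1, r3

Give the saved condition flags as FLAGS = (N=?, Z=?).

after  0: r0=0x06 r1=0xd9 r2=0xa6 r3=0x07  N=0 Z=0
after  1: r0=0x06 r1=0xd9 r2=0xa6 r3=0xdf  N=1 Z=0
after  2: r0=0xd9 r1=0xd9 r2=0xa6 r3=0xdf  N=1 Z=0
after  3: r0=0x7f r1=0xd9 r2=0xa6 r3=0xdf  N=0 Z=0
-- IRQ taken; context saved, return-PC = 4 --

FLAGS = (N=0, Z=0)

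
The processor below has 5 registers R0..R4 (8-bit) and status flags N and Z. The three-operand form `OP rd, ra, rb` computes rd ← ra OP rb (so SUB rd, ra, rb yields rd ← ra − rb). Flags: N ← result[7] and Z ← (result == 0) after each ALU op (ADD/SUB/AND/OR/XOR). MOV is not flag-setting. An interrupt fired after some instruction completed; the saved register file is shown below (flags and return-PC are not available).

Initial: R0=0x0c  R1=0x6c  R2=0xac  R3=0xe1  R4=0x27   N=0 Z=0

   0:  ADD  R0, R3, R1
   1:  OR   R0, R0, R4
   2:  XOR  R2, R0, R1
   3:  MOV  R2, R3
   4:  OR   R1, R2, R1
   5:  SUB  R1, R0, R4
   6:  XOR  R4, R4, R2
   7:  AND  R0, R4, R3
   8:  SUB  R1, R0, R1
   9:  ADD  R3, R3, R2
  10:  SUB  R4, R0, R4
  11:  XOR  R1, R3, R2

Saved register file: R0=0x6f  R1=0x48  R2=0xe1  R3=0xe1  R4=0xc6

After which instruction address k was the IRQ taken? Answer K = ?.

after  0: R0=0x4d R1=0x6c R2=0xac R3=0xe1 R4=0x27  N=0 Z=0
after  1: R0=0x6f R1=0x6c R2=0xac R3=0xe1 R4=0x27  N=0 Z=0
after  2: R0=0x6f R1=0x6c R2=0x03 R3=0xe1 R4=0x27  N=0 Z=0
after  3: R0=0x6f R1=0x6c R2=0xe1 R3=0xe1 R4=0x27  N=0 Z=0
after  4: R0=0x6f R1=0xed R2=0xe1 R3=0xe1 R4=0x27  N=1 Z=0
after  5: R0=0x6f R1=0x48 R2=0xe1 R3=0xe1 R4=0x27  N=0 Z=0
after  6: R0=0x6f R1=0x48 R2=0xe1 R3=0xe1 R4=0xc6  N=1 Z=0
-- IRQ taken; context saved, return-PC = 7 --

K = 6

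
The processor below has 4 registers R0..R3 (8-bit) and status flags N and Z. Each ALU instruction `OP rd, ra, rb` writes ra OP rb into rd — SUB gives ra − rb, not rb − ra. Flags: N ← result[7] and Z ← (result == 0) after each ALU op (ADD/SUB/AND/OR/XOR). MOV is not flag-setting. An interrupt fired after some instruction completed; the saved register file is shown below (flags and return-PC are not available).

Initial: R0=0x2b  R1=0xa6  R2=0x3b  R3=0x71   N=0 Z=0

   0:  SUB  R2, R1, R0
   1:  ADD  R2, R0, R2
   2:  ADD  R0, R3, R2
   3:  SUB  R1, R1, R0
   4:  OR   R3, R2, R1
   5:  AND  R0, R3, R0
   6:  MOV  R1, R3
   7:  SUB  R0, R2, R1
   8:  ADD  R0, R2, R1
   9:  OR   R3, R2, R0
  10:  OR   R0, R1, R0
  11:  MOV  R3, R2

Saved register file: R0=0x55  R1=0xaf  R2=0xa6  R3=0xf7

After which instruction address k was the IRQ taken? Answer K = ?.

after  0: R0=0x2b R1=0xa6 R2=0x7b R3=0x71  N=0 Z=0
after  1: R0=0x2b R1=0xa6 R2=0xa6 R3=0x71  N=1 Z=0
after  2: R0=0x17 R1=0xa6 R2=0xa6 R3=0x71  N=0 Z=0
after  3: R0=0x17 R1=0x8f R2=0xa6 R3=0x71  N=1 Z=0
after  4: R0=0x17 R1=0x8f R2=0xa6 R3=0xaf  N=1 Z=0
after  5: R0=0x07 R1=0x8f R2=0xa6 R3=0xaf  N=0 Z=0
after  6: R0=0x07 R1=0xaf R2=0xa6 R3=0xaf  N=0 Z=0
after  7: R0=0xf7 R1=0xaf R2=0xa6 R3=0xaf  N=1 Z=0
after  8: R0=0x55 R1=0xaf R2=0xa6 R3=0xaf  N=0 Z=0
after  9: R0=0x55 R1=0xaf R2=0xa6 R3=0xf7  N=1 Z=0
-- IRQ taken; context saved, return-PC = 10 --

K = 9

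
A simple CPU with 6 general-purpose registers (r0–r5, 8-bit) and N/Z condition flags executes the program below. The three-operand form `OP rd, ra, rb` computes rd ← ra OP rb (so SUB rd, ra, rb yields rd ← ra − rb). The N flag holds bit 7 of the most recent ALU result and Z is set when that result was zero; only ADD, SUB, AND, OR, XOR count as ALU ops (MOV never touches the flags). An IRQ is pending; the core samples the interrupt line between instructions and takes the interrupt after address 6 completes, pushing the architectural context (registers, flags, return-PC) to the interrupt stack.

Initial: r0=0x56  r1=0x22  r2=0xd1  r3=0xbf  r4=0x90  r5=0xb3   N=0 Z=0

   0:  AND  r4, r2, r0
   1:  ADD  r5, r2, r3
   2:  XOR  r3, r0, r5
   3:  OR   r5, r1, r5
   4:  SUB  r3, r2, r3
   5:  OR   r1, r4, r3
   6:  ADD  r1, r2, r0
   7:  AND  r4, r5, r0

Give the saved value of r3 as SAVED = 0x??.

SAVED = 0x0b

after  0: r0=0x56 r1=0x22 r2=0xd1 r3=0xbf r4=0x50 r5=0xb3  N=0 Z=0
after  1: r0=0x56 r1=0x22 r2=0xd1 r3=0xbf r4=0x50 r5=0x90  N=1 Z=0
after  2: r0=0x56 r1=0x22 r2=0xd1 r3=0xc6 r4=0x50 r5=0x90  N=1 Z=0
after  3: r0=0x56 r1=0x22 r2=0xd1 r3=0xc6 r4=0x50 r5=0xb2  N=1 Z=0
after  4: r0=0x56 r1=0x22 r2=0xd1 r3=0x0b r4=0x50 r5=0xb2  N=0 Z=0
after  5: r0=0x56 r1=0x5b r2=0xd1 r3=0x0b r4=0x50 r5=0xb2  N=0 Z=0
after  6: r0=0x56 r1=0x27 r2=0xd1 r3=0x0b r4=0x50 r5=0xb2  N=0 Z=0
-- IRQ taken; context saved, return-PC = 7 --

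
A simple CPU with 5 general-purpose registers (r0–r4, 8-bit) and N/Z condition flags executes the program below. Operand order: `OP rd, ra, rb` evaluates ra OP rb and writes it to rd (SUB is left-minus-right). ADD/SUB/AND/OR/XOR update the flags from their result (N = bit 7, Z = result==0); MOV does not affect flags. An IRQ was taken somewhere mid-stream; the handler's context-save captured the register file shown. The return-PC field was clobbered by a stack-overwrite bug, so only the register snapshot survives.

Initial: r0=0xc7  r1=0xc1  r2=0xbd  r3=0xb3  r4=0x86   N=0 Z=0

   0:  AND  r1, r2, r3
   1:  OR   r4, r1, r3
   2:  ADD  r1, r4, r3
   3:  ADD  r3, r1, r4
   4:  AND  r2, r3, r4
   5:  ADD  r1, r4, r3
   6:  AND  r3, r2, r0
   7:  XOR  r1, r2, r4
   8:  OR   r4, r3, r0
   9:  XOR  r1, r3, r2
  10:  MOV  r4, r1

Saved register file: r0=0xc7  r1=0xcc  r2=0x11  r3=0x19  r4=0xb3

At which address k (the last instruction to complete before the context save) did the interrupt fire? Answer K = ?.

after  0: r0=0xc7 r1=0xb1 r2=0xbd r3=0xb3 r4=0x86  N=1 Z=0
after  1: r0=0xc7 r1=0xb1 r2=0xbd r3=0xb3 r4=0xb3  N=1 Z=0
after  2: r0=0xc7 r1=0x66 r2=0xbd r3=0xb3 r4=0xb3  N=0 Z=0
after  3: r0=0xc7 r1=0x66 r2=0xbd r3=0x19 r4=0xb3  N=0 Z=0
after  4: r0=0xc7 r1=0x66 r2=0x11 r3=0x19 r4=0xb3  N=0 Z=0
after  5: r0=0xc7 r1=0xcc r2=0x11 r3=0x19 r4=0xb3  N=1 Z=0
-- IRQ taken; context saved, return-PC = 6 --

K = 5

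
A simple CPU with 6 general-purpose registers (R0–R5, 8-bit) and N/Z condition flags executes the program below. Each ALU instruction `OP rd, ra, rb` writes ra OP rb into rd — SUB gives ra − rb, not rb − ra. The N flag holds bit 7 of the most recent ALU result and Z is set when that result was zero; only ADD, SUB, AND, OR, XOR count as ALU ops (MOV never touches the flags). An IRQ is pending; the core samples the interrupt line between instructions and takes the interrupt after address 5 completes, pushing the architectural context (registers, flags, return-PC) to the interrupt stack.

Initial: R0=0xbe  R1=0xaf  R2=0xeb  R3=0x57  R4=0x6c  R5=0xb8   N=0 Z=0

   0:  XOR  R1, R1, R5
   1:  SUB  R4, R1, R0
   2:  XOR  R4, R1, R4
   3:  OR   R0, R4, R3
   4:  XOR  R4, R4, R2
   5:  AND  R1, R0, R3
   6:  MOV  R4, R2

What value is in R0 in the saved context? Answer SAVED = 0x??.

after  0: R0=0xbe R1=0x17 R2=0xeb R3=0x57 R4=0x6c R5=0xb8  N=0 Z=0
after  1: R0=0xbe R1=0x17 R2=0xeb R3=0x57 R4=0x59 R5=0xb8  N=0 Z=0
after  2: R0=0xbe R1=0x17 R2=0xeb R3=0x57 R4=0x4e R5=0xb8  N=0 Z=0
after  3: R0=0x5f R1=0x17 R2=0xeb R3=0x57 R4=0x4e R5=0xb8  N=0 Z=0
after  4: R0=0x5f R1=0x17 R2=0xeb R3=0x57 R4=0xa5 R5=0xb8  N=1 Z=0
after  5: R0=0x5f R1=0x57 R2=0xeb R3=0x57 R4=0xa5 R5=0xb8  N=0 Z=0
-- IRQ taken; context saved, return-PC = 6 --

SAVED = 0x5f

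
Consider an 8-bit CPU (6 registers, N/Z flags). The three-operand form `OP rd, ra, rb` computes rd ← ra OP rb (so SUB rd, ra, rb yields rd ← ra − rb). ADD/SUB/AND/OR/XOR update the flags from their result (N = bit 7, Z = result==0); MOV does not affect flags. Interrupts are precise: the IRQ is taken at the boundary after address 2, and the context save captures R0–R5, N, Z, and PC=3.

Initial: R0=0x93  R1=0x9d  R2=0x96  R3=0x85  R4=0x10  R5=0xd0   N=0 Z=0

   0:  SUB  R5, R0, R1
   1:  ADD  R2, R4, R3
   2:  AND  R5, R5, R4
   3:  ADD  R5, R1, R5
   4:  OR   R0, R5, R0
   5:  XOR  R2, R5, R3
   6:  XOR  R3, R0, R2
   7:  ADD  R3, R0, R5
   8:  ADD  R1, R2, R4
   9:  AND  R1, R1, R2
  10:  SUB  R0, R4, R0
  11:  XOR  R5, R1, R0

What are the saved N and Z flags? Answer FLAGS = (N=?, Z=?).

after  0: R0=0x93 R1=0x9d R2=0x96 R3=0x85 R4=0x10 R5=0xf6  N=1 Z=0
after  1: R0=0x93 R1=0x9d R2=0x95 R3=0x85 R4=0x10 R5=0xf6  N=1 Z=0
after  2: R0=0x93 R1=0x9d R2=0x95 R3=0x85 R4=0x10 R5=0x10  N=0 Z=0
-- IRQ taken; context saved, return-PC = 3 --

FLAGS = (N=0, Z=0)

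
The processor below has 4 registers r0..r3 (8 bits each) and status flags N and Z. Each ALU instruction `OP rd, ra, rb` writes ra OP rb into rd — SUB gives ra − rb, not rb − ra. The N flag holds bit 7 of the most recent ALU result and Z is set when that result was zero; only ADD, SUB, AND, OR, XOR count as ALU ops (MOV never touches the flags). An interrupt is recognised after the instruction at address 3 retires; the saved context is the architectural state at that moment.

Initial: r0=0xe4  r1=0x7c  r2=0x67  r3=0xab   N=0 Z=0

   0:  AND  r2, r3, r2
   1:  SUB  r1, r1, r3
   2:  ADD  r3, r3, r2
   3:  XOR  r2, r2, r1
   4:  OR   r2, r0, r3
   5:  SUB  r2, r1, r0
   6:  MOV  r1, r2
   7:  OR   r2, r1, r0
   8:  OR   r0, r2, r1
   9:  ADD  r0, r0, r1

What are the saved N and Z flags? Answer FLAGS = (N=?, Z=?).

FLAGS = (N=1, Z=0)

after  0: r0=0xe4 r1=0x7c r2=0x23 r3=0xab  N=0 Z=0
after  1: r0=0xe4 r1=0xd1 r2=0x23 r3=0xab  N=1 Z=0
after  2: r0=0xe4 r1=0xd1 r2=0x23 r3=0xce  N=1 Z=0
after  3: r0=0xe4 r1=0xd1 r2=0xf2 r3=0xce  N=1 Z=0
-- IRQ taken; context saved, return-PC = 4 --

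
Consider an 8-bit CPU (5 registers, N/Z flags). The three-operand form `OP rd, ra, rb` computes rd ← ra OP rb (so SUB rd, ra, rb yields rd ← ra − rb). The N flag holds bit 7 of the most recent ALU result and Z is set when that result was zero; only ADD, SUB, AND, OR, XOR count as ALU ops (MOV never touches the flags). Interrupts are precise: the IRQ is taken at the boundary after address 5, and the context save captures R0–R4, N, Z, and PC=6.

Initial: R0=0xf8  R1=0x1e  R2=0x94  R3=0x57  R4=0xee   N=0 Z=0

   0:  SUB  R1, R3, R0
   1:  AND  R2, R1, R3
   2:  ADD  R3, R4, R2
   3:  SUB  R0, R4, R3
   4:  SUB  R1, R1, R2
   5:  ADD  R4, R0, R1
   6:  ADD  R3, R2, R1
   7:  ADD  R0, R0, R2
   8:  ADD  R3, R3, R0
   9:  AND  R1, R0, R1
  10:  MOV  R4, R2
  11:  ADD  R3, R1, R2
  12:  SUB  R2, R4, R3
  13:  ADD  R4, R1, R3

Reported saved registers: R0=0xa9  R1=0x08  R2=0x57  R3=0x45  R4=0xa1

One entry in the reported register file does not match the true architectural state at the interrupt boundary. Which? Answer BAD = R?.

after  0: R0=0xf8 R1=0x5f R2=0x94 R3=0x57 R4=0xee  N=0 Z=0
after  1: R0=0xf8 R1=0x5f R2=0x57 R3=0x57 R4=0xee  N=0 Z=0
after  2: R0=0xf8 R1=0x5f R2=0x57 R3=0x45 R4=0xee  N=0 Z=0
after  3: R0=0xa9 R1=0x5f R2=0x57 R3=0x45 R4=0xee  N=1 Z=0
after  4: R0=0xa9 R1=0x08 R2=0x57 R3=0x45 R4=0xee  N=0 Z=0
after  5: R0=0xa9 R1=0x08 R2=0x57 R3=0x45 R4=0xb1  N=1 Z=0
-- IRQ taken; context saved, return-PC = 6 --
mismatch: R4: reported 0xa1 vs actual 0xb1

BAD = R4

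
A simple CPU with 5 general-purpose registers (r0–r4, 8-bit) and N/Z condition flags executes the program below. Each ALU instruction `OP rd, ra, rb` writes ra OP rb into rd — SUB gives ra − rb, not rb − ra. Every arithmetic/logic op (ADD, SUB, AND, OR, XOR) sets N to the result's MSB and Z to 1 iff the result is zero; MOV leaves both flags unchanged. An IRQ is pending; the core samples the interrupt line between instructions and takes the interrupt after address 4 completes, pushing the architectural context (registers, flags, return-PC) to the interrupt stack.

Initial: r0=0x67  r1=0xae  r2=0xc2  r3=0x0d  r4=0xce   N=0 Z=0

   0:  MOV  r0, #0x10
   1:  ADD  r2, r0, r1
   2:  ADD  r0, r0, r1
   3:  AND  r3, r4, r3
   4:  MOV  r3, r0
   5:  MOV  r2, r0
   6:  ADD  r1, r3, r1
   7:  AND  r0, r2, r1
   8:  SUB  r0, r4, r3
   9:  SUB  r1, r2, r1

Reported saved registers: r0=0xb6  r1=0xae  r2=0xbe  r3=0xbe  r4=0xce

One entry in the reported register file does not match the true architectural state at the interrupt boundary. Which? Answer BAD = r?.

BAD = r0

after  0: r0=0x10 r1=0xae r2=0xc2 r3=0x0d r4=0xce  N=0 Z=0
after  1: r0=0x10 r1=0xae r2=0xbe r3=0x0d r4=0xce  N=1 Z=0
after  2: r0=0xbe r1=0xae r2=0xbe r3=0x0d r4=0xce  N=1 Z=0
after  3: r0=0xbe r1=0xae r2=0xbe r3=0x0c r4=0xce  N=0 Z=0
after  4: r0=0xbe r1=0xae r2=0xbe r3=0xbe r4=0xce  N=0 Z=0
-- IRQ taken; context saved, return-PC = 5 --
mismatch: r0: reported 0xb6 vs actual 0xbe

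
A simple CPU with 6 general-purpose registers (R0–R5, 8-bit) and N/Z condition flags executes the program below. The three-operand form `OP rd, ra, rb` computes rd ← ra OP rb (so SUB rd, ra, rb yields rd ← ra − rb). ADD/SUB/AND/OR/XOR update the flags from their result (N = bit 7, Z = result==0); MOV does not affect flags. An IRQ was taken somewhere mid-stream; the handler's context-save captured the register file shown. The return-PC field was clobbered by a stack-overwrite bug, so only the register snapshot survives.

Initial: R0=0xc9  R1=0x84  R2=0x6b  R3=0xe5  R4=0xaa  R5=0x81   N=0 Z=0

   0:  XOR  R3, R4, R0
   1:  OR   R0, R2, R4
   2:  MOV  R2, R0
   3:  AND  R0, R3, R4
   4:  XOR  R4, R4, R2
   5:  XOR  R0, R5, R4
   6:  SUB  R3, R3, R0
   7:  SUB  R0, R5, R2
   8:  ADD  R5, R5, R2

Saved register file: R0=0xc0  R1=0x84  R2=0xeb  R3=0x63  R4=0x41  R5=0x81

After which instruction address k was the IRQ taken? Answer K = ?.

K = 5

after  0: R0=0xc9 R1=0x84 R2=0x6b R3=0x63 R4=0xaa R5=0x81  N=0 Z=0
after  1: R0=0xeb R1=0x84 R2=0x6b R3=0x63 R4=0xaa R5=0x81  N=1 Z=0
after  2: R0=0xeb R1=0x84 R2=0xeb R3=0x63 R4=0xaa R5=0x81  N=1 Z=0
after  3: R0=0x22 R1=0x84 R2=0xeb R3=0x63 R4=0xaa R5=0x81  N=0 Z=0
after  4: R0=0x22 R1=0x84 R2=0xeb R3=0x63 R4=0x41 R5=0x81  N=0 Z=0
after  5: R0=0xc0 R1=0x84 R2=0xeb R3=0x63 R4=0x41 R5=0x81  N=1 Z=0
-- IRQ taken; context saved, return-PC = 6 --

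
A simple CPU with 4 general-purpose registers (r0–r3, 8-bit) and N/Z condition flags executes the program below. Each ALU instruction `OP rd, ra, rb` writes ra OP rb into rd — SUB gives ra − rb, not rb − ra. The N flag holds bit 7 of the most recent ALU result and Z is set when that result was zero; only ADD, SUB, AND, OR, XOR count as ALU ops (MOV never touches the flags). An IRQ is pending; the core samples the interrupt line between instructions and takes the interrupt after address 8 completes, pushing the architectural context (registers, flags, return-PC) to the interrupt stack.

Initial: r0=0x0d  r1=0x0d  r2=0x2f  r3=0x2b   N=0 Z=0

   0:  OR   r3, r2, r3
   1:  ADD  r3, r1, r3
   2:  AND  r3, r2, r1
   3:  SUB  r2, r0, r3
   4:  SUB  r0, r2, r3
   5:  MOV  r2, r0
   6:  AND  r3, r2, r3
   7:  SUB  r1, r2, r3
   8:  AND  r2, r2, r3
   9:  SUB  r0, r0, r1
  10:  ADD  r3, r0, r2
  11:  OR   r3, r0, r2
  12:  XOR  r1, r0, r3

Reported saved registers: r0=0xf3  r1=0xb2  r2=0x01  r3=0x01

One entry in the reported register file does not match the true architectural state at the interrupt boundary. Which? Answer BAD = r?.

after  0: r0=0x0d r1=0x0d r2=0x2f r3=0x2f  N=0 Z=0
after  1: r0=0x0d r1=0x0d r2=0x2f r3=0x3c  N=0 Z=0
after  2: r0=0x0d r1=0x0d r2=0x2f r3=0x0d  N=0 Z=0
after  3: r0=0x0d r1=0x0d r2=0x00 r3=0x0d  N=0 Z=1
after  4: r0=0xf3 r1=0x0d r2=0x00 r3=0x0d  N=1 Z=0
after  5: r0=0xf3 r1=0x0d r2=0xf3 r3=0x0d  N=1 Z=0
after  6: r0=0xf3 r1=0x0d r2=0xf3 r3=0x01  N=0 Z=0
after  7: r0=0xf3 r1=0xf2 r2=0xf3 r3=0x01  N=1 Z=0
after  8: r0=0xf3 r1=0xf2 r2=0x01 r3=0x01  N=0 Z=0
-- IRQ taken; context saved, return-PC = 9 --
mismatch: r1: reported 0xb2 vs actual 0xf2

BAD = r1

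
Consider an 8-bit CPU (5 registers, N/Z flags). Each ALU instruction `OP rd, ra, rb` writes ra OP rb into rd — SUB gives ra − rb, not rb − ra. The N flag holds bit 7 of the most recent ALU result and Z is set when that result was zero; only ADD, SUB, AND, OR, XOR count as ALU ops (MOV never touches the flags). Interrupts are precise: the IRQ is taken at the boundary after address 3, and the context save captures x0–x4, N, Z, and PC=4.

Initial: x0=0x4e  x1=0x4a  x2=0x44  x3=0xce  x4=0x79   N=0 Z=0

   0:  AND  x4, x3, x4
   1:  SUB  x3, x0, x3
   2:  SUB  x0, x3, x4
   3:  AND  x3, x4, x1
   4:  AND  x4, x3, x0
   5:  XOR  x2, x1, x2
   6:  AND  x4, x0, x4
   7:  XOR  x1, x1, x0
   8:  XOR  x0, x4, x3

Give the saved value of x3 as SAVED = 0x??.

SAVED = 0x48

after  0: x0=0x4e x1=0x4a x2=0x44 x3=0xce x4=0x48  N=0 Z=0
after  1: x0=0x4e x1=0x4a x2=0x44 x3=0x80 x4=0x48  N=1 Z=0
after  2: x0=0x38 x1=0x4a x2=0x44 x3=0x80 x4=0x48  N=0 Z=0
after  3: x0=0x38 x1=0x4a x2=0x44 x3=0x48 x4=0x48  N=0 Z=0
-- IRQ taken; context saved, return-PC = 4 --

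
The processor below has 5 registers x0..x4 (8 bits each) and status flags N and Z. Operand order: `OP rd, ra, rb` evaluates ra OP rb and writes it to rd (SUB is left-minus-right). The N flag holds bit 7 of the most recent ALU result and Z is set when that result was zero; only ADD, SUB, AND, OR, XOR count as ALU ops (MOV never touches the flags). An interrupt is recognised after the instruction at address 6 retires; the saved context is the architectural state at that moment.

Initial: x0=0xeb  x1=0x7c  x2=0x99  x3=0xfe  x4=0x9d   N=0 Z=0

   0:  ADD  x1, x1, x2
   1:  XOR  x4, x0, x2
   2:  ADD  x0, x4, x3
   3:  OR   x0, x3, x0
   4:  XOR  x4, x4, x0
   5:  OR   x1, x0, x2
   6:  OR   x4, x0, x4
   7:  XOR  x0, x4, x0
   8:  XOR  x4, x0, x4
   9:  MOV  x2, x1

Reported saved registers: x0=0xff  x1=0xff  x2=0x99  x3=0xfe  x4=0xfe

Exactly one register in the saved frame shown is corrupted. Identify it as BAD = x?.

BAD = x0

after  0: x0=0xeb x1=0x15 x2=0x99 x3=0xfe x4=0x9d  N=0 Z=0
after  1: x0=0xeb x1=0x15 x2=0x99 x3=0xfe x4=0x72  N=0 Z=0
after  2: x0=0x70 x1=0x15 x2=0x99 x3=0xfe x4=0x72  N=0 Z=0
after  3: x0=0xfe x1=0x15 x2=0x99 x3=0xfe x4=0x72  N=1 Z=0
after  4: x0=0xfe x1=0x15 x2=0x99 x3=0xfe x4=0x8c  N=1 Z=0
after  5: x0=0xfe x1=0xff x2=0x99 x3=0xfe x4=0x8c  N=1 Z=0
after  6: x0=0xfe x1=0xff x2=0x99 x3=0xfe x4=0xfe  N=1 Z=0
-- IRQ taken; context saved, return-PC = 7 --
mismatch: x0: reported 0xff vs actual 0xfe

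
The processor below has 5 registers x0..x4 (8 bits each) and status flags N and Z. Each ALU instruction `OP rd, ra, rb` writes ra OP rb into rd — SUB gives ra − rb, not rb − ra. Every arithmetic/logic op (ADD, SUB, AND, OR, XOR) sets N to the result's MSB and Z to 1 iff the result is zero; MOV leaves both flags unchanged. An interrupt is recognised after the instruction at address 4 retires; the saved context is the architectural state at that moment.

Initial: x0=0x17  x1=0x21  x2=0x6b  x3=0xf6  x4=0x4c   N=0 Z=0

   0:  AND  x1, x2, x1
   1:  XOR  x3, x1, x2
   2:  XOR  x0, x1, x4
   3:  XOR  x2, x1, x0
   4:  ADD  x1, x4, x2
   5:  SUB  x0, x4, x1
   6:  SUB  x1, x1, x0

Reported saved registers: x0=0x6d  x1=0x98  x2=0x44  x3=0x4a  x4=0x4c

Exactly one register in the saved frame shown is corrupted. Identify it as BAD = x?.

after  0: x0=0x17 x1=0x21 x2=0x6b x3=0xf6 x4=0x4c  N=0 Z=0
after  1: x0=0x17 x1=0x21 x2=0x6b x3=0x4a x4=0x4c  N=0 Z=0
after  2: x0=0x6d x1=0x21 x2=0x6b x3=0x4a x4=0x4c  N=0 Z=0
after  3: x0=0x6d x1=0x21 x2=0x4c x3=0x4a x4=0x4c  N=0 Z=0
after  4: x0=0x6d x1=0x98 x2=0x4c x3=0x4a x4=0x4c  N=1 Z=0
-- IRQ taken; context saved, return-PC = 5 --
mismatch: x2: reported 0x44 vs actual 0x4c

BAD = x2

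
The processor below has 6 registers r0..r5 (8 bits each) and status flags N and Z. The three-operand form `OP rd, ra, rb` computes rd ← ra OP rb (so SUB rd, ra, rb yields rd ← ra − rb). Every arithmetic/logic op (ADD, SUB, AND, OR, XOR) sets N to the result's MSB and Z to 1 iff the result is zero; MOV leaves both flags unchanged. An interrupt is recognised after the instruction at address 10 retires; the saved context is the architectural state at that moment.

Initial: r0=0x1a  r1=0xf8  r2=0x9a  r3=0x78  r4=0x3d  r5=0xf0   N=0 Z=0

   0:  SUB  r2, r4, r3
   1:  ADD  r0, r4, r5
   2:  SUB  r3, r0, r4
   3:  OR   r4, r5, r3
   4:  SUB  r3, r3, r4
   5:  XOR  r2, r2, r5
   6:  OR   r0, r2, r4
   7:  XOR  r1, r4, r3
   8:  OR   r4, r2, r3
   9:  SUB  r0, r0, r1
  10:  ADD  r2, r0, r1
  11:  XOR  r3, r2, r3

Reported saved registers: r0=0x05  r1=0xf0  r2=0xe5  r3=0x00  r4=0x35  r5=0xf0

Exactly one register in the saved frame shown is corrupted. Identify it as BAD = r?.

after  0: r0=0x1a r1=0xf8 r2=0xc5 r3=0x78 r4=0x3d r5=0xf0  N=1 Z=0
after  1: r0=0x2d r1=0xf8 r2=0xc5 r3=0x78 r4=0x3d r5=0xf0  N=0 Z=0
after  2: r0=0x2d r1=0xf8 r2=0xc5 r3=0xf0 r4=0x3d r5=0xf0  N=1 Z=0
after  3: r0=0x2d r1=0xf8 r2=0xc5 r3=0xf0 r4=0xf0 r5=0xf0  N=1 Z=0
after  4: r0=0x2d r1=0xf8 r2=0xc5 r3=0x00 r4=0xf0 r5=0xf0  N=0 Z=1
after  5: r0=0x2d r1=0xf8 r2=0x35 r3=0x00 r4=0xf0 r5=0xf0  N=0 Z=0
after  6: r0=0xf5 r1=0xf8 r2=0x35 r3=0x00 r4=0xf0 r5=0xf0  N=1 Z=0
after  7: r0=0xf5 r1=0xf0 r2=0x35 r3=0x00 r4=0xf0 r5=0xf0  N=1 Z=0
after  8: r0=0xf5 r1=0xf0 r2=0x35 r3=0x00 r4=0x35 r5=0xf0  N=0 Z=0
after  9: r0=0x05 r1=0xf0 r2=0x35 r3=0x00 r4=0x35 r5=0xf0  N=0 Z=0
after 10: r0=0x05 r1=0xf0 r2=0xf5 r3=0x00 r4=0x35 r5=0xf0  N=1 Z=0
-- IRQ taken; context saved, return-PC = 11 --
mismatch: r2: reported 0xe5 vs actual 0xf5

BAD = r2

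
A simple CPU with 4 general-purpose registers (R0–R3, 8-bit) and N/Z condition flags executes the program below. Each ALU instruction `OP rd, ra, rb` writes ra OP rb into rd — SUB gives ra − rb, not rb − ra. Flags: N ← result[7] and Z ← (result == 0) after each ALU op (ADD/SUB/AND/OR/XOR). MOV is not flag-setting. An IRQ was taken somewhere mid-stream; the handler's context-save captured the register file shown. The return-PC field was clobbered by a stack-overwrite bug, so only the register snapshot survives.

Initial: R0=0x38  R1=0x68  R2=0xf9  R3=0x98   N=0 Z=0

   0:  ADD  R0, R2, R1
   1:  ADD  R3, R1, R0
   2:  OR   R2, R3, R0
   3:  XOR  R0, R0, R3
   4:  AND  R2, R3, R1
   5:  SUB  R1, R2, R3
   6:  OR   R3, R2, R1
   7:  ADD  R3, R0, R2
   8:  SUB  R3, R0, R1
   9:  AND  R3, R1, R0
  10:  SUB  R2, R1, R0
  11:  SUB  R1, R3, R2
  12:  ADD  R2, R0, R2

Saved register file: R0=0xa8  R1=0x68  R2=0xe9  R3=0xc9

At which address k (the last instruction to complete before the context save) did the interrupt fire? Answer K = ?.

K = 3

after  0: R0=0x61 R1=0x68 R2=0xf9 R3=0x98  N=0 Z=0
after  1: R0=0x61 R1=0x68 R2=0xf9 R3=0xc9  N=1 Z=0
after  2: R0=0x61 R1=0x68 R2=0xe9 R3=0xc9  N=1 Z=0
after  3: R0=0xa8 R1=0x68 R2=0xe9 R3=0xc9  N=1 Z=0
-- IRQ taken; context saved, return-PC = 4 --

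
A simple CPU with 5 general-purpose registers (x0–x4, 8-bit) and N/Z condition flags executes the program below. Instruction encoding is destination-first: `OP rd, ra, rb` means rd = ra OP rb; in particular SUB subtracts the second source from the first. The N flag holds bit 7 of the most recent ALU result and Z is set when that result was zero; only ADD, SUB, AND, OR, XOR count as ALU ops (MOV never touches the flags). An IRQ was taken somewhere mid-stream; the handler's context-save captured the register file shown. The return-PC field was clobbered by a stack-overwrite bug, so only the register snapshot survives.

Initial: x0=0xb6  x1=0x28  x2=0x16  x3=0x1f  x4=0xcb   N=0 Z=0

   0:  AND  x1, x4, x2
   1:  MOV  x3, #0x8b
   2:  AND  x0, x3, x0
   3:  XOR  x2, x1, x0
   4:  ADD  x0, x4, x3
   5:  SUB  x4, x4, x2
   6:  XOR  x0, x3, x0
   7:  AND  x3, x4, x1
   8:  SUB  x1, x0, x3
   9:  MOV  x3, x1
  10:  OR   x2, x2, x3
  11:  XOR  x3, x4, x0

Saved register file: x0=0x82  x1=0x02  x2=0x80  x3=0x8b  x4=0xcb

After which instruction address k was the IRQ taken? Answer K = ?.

K = 3

after  0: x0=0xb6 x1=0x02 x2=0x16 x3=0x1f x4=0xcb  N=0 Z=0
after  1: x0=0xb6 x1=0x02 x2=0x16 x3=0x8b x4=0xcb  N=0 Z=0
after  2: x0=0x82 x1=0x02 x2=0x16 x3=0x8b x4=0xcb  N=1 Z=0
after  3: x0=0x82 x1=0x02 x2=0x80 x3=0x8b x4=0xcb  N=1 Z=0
-- IRQ taken; context saved, return-PC = 4 --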